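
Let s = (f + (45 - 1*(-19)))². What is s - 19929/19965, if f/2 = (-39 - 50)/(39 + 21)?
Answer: 4461062951/1197900 ≈ 3724.1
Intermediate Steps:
f = -89/30 (f = 2*((-39 - 50)/(39 + 21)) = 2*(-89/60) = -89/30 ≈ -2.9667)
s = 3352561/900 (s = (-89/30 + (45 - 1*(-19)))² = (-89/30 + (45 + 19))² = (-89/30 + 64)² = (1831/30)² = 3352561/900 ≈ 3725.1)
s - 19929/19965 = 3352561/900 - 19929/19965 = 3352561/900 - 1*6643/6655 = 3352561/900 - 6643/6655 = 4461062951/1197900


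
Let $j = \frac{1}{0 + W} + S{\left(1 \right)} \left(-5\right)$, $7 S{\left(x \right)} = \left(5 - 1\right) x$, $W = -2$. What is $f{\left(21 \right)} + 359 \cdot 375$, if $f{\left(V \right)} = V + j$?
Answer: $\frac{1884997}{14} \approx 1.3464 \cdot 10^{5}$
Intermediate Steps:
$S{\left(x \right)} = \frac{4 x}{7}$ ($S{\left(x \right)} = \frac{\left(5 - 1\right) x}{7} = \frac{4 x}{7}$)
$j = - \frac{47}{14}$ ($j = \frac{1}{0 - 2} + \frac{4}{7} \cdot 1 \left(-5\right) = \frac{1}{-2} + \frac{4}{7} \left(-5\right) = - \frac{1}{2} - \frac{20}{7} = - \frac{47}{14} \approx -3.3571$)
$f{\left(V \right)} = - \frac{47}{14} + V$ ($f{\left(V \right)} = V - \frac{47}{14} = - \frac{47}{14} + V$)
$f{\left(21 \right)} + 359 \cdot 375 = \left(- \frac{47}{14} + 21\right) + 359 \cdot 375 = \frac{247}{14} + 134625 = \frac{1884997}{14}$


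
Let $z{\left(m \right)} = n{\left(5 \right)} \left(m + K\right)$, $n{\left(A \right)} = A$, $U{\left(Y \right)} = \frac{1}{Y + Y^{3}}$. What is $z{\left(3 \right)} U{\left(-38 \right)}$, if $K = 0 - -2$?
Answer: $- \frac{5}{10982} \approx -0.00045529$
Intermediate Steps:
$K = 2$ ($K = 0 + 2 = 2$)
$z{\left(m \right)} = 10 + 5 m$ ($z{\left(m \right)} = 5 \left(m + 2\right) = 5 \left(2 + m\right) = 10 + 5 m$)
$z{\left(3 \right)} U{\left(-38 \right)} = \frac{10 + 5 \cdot 3}{-38 + \left(-38\right)^{3}} = \frac{10 + 15}{-38 - 54872} = \frac{25}{-54910} = 25 \left(- \frac{1}{54910}\right) = - \frac{5}{10982}$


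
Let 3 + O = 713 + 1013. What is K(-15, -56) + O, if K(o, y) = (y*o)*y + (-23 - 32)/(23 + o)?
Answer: -362591/8 ≈ -45324.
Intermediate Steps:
K(o, y) = -55/(23 + o) + o*y² (K(o, y) = (o*y)*y - 55/(23 + o) = o*y² - 55/(23 + o) = -55/(23 + o) + o*y²)
O = 1723 (O = -3 + (713 + 1013) = -3 + 1726 = 1723)
K(-15, -56) + O = (-55 + (-15)²*(-56)² + 23*(-15)*(-56)²)/(23 - 15) + 1723 = (-55 + 225*3136 + 23*(-15)*3136)/8 + 1723 = (-55 + 705600 - 1081920)/8 + 1723 = (⅛)*(-376375) + 1723 = -376375/8 + 1723 = -362591/8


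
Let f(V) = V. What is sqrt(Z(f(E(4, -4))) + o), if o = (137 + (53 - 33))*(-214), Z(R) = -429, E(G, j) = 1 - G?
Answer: I*sqrt(34027) ≈ 184.46*I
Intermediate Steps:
o = -33598 (o = (137 + 20)*(-214) = 157*(-214) = -33598)
sqrt(Z(f(E(4, -4))) + o) = sqrt(-429 - 33598) = sqrt(-34027) = I*sqrt(34027)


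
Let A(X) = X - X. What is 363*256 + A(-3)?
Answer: 92928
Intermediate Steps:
A(X) = 0
363*256 + A(-3) = 363*256 + 0 = 92928 + 0 = 92928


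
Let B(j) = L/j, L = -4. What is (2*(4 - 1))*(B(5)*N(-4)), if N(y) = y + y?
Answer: 192/5 ≈ 38.400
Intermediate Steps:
B(j) = -4/j
N(y) = 2*y
(2*(4 - 1))*(B(5)*N(-4)) = (2*(4 - 1))*((-4/5)*(2*(-4))) = (2*3)*(-4*1/5*(-8)) = 6*(-4/5*(-8)) = 6*(32/5) = 192/5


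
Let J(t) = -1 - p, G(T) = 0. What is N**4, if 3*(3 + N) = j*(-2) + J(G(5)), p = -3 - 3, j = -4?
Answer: 256/81 ≈ 3.1605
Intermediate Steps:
p = -6
J(t) = 5 (J(t) = -1 - 1*(-6) = -1 + 6 = 5)
N = 4/3 (N = -3 + (-4*(-2) + 5)/3 = -3 + (8 + 5)/3 = -3 + (1/3)*13 = -3 + 13/3 = 4/3 ≈ 1.3333)
N**4 = (4/3)**4 = 256/81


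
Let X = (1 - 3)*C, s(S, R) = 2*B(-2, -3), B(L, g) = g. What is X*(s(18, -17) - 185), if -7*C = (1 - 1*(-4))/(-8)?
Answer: 955/28 ≈ 34.107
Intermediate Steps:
C = 5/56 (C = -(1 - 1*(-4))/(7*(-8)) = -(1 + 4)*(-1)/(7*8) = -5*(-1)/(7*8) = -⅐*(-5/8) = 5/56 ≈ 0.089286)
s(S, R) = -6 (s(S, R) = 2*(-3) = -6)
X = -5/28 (X = (1 - 3)*(5/56) = -2*5/56 = -5/28 ≈ -0.17857)
X*(s(18, -17) - 185) = -5*(-6 - 185)/28 = -5/28*(-191) = 955/28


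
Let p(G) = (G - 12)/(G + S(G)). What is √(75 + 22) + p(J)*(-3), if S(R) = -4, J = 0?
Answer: -9 + √97 ≈ 0.84886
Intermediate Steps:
p(G) = (-12 + G)/(-4 + G) (p(G) = (G - 12)/(G - 4) = (-12 + G)/(-4 + G))
√(75 + 22) + p(J)*(-3) = √(75 + 22) + ((-12 + 0)/(-4 + 0))*(-3) = √97 + (-12/(-4))*(-3) = √97 - ¼*(-12)*(-3) = √97 + 3*(-3) = √97 - 9 = -9 + √97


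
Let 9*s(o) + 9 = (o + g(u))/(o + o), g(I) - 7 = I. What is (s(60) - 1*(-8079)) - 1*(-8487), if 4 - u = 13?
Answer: 8945129/540 ≈ 16565.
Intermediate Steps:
u = -9 (u = 4 - 1*13 = 4 - 13 = -9)
g(I) = 7 + I
s(o) = -1 + (-2 + o)/(18*o) (s(o) = -1 + ((o + (7 - 9))/(o + o))/9 = -1 + ((o - 2)/((2*o)))/9 = -1 + ((-2 + o)*(1/(2*o)))/9 = -1 + ((-2 + o)/(2*o))/9 = -1 + (-2 + o)/(18*o))
(s(60) - 1*(-8079)) - 1*(-8487) = ((1/18)*(-2 - 17*60)/60 - 1*(-8079)) - 1*(-8487) = ((1/18)*(1/60)*(-2 - 1020) + 8079) + 8487 = ((1/18)*(1/60)*(-1022) + 8079) + 8487 = (-511/540 + 8079) + 8487 = 4362149/540 + 8487 = 8945129/540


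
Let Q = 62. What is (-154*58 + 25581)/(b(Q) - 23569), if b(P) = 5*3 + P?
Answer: -16649/23492 ≈ -0.70871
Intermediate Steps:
b(P) = 15 + P
(-154*58 + 25581)/(b(Q) - 23569) = (-154*58 + 25581)/((15 + 62) - 23569) = (-8932 + 25581)/(77 - 23569) = 16649/(-23492) = 16649*(-1/23492) = -16649/23492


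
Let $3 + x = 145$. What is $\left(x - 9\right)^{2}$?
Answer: $17689$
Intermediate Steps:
$x = 142$ ($x = -3 + 145 = 142$)
$\left(x - 9\right)^{2} = \left(142 - 9\right)^{2} = 133^{2} = 17689$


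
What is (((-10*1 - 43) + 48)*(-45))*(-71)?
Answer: -15975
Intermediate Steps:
(((-10*1 - 43) + 48)*(-45))*(-71) = (((-10 - 43) + 48)*(-45))*(-71) = ((-53 + 48)*(-45))*(-71) = -5*(-45)*(-71) = 225*(-71) = -15975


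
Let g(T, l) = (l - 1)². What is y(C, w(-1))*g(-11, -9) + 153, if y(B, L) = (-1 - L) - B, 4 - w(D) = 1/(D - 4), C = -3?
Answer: -67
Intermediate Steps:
w(D) = 4 - 1/(-4 + D) (w(D) = 4 - 1/(D - 4) = 4 - 1/(-4 + D))
g(T, l) = (-1 + l)²
y(B, L) = -1 - B - L
y(C, w(-1))*g(-11, -9) + 153 = (-1 - 1*(-3) - (-17 + 4*(-1))/(-4 - 1))*(-1 - 9)² + 153 = (-1 + 3 - (-17 - 4)/(-5))*(-10)² + 153 = (-1 + 3 - (-1)*(-21)/5)*100 + 153 = (-1 + 3 - 1*21/5)*100 + 153 = (-1 + 3 - 21/5)*100 + 153 = -11/5*100 + 153 = -220 + 153 = -67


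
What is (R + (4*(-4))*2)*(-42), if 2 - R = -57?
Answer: -1134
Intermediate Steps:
R = 59 (R = 2 - 1*(-57) = 2 + 57 = 59)
(R + (4*(-4))*2)*(-42) = (59 + (4*(-4))*2)*(-42) = (59 - 16*2)*(-42) = (59 - 32)*(-42) = 27*(-42) = -1134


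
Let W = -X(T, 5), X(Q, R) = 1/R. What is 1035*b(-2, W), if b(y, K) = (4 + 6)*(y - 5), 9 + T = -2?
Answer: -72450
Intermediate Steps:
T = -11 (T = -9 - 2 = -11)
W = -⅕ (W = -1/5 = -1*⅕ = -⅕ ≈ -0.20000)
b(y, K) = -50 + 10*y (b(y, K) = 10*(-5 + y) = -50 + 10*y)
1035*b(-2, W) = 1035*(-50 + 10*(-2)) = 1035*(-50 - 20) = 1035*(-70) = -72450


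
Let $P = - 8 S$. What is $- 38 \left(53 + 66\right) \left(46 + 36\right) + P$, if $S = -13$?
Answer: $-370700$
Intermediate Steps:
$P = 104$ ($P = \left(-8\right) \left(-13\right) = 104$)
$- 38 \left(53 + 66\right) \left(46 + 36\right) + P = - 38 \left(53 + 66\right) \left(46 + 36\right) + 104 = - 38 \cdot 119 \cdot 82 + 104 = \left(-38\right) 9758 + 104 = -370804 + 104 = -370700$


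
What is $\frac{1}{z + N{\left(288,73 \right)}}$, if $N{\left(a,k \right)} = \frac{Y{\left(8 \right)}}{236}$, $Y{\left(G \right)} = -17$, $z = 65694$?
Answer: $\frac{236}{15503767} \approx 1.5222 \cdot 10^{-5}$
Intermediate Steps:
$N{\left(a,k \right)} = - \frac{17}{236}$
$\frac{1}{z + N{\left(288,73 \right)}} = \frac{1}{65694 - \frac{17}{236}} = \frac{1}{\frac{15503767}{236}} = \frac{236}{15503767}$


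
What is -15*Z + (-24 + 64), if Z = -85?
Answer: 1315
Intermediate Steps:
-15*Z + (-24 + 64) = -15*(-85) + (-24 + 64) = 1275 + 40 = 1315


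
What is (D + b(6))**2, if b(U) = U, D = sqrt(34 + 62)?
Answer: 132 + 48*sqrt(6) ≈ 249.58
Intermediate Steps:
D = 4*sqrt(6) (D = sqrt(96) = 4*sqrt(6) ≈ 9.7980)
(D + b(6))**2 = (4*sqrt(6) + 6)**2 = (6 + 4*sqrt(6))**2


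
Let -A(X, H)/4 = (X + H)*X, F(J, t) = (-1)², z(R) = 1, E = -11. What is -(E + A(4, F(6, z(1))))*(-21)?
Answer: -1911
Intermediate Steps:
F(J, t) = 1
A(X, H) = -4*X*(H + X) (A(X, H) = -4*(X + H)*X = -4*(H + X)*X = -4*X*(H + X))
-(E + A(4, F(6, z(1))))*(-21) = -(-11 - 4*4*(1 + 4))*(-21) = -(-11 - 4*4*5)*(-21) = -(-11 - 80)*(-21) = -(-91)*(-21) = -1*1911 = -1911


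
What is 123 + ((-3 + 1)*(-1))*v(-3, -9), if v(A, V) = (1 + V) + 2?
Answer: 111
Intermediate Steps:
v(A, V) = 3 + V
123 + ((-3 + 1)*(-1))*v(-3, -9) = 123 + ((-3 + 1)*(-1))*(3 - 9) = 123 - 2*(-1)*(-6) = 123 + 2*(-6) = 123 - 12 = 111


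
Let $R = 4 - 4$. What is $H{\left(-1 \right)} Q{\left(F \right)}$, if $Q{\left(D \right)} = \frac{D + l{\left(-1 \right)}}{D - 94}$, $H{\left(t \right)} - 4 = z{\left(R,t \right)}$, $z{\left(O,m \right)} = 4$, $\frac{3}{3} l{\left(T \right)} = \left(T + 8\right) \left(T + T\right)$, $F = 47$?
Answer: $- \frac{264}{47} \approx -5.617$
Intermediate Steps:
$l{\left(T \right)} = 2 T \left(8 + T\right)$ ($l{\left(T \right)} = \left(T + 8\right) \left(T + T\right) = \left(8 + T\right) 2 T = 2 T \left(8 + T\right)$)
$R = 0$ ($R = 4 - 4 = 0$)
$H{\left(t \right)} = 8$ ($H{\left(t \right)} = 4 + 4 = 8$)
$Q{\left(D \right)} = \frac{-14 + D}{-94 + D}$ ($Q{\left(D \right)} = \frac{D + 2 \left(-1\right) \left(8 - 1\right)}{D - 94} = \frac{D + 2 \left(-1\right) 7}{-94 + D} = \frac{D - 14}{-94 + D} = \frac{-14 + D}{-94 + D}$)
$H{\left(-1 \right)} Q{\left(F \right)} = 8 \frac{-14 + 47}{-94 + 47} = 8 \frac{1}{-47} \cdot 33 = 8 \left(\left(- \frac{1}{47}\right) 33\right) = 8 \left(- \frac{33}{47}\right) = - \frac{264}{47}$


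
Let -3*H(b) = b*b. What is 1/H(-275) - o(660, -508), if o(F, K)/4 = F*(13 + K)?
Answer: 98826749997/75625 ≈ 1.3068e+6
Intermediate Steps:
H(b) = -b**2/3 (H(b) = -b*b/3 = -b**2/3)
o(F, K) = 4*F*(13 + K) (o(F, K) = 4*(F*(13 + K)) = 4*F*(13 + K))
1/H(-275) - o(660, -508) = 1/(-1/3*(-275)**2) - 4*660*(13 - 508) = 1/(-1/3*75625) - 4*660*(-495) = 1/(-75625/3) - 1*(-1306800) = -3/75625 + 1306800 = 98826749997/75625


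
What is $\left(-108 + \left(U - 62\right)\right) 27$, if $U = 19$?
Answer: $-4077$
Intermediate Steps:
$\left(-108 + \left(U - 62\right)\right) 27 = \left(-108 + \left(19 - 62\right)\right) 27 = \left(-108 - 43\right) 27 = \left(-151\right) 27 = -4077$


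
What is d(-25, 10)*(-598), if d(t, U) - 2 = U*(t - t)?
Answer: -1196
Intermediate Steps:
d(t, U) = 2 (d(t, U) = 2 + U*(t - t) = 2 + U*0 = 2 + 0 = 2)
d(-25, 10)*(-598) = 2*(-598) = -1196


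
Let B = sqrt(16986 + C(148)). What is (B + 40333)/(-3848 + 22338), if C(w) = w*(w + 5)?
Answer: 40333/18490 + sqrt(39630)/18490 ≈ 2.1921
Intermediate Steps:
C(w) = w*(5 + w)
B = sqrt(39630) (B = sqrt(16986 + 148*(5 + 148)) = sqrt(16986 + 148*153) = sqrt(16986 + 22644) = sqrt(39630) ≈ 199.07)
(B + 40333)/(-3848 + 22338) = (sqrt(39630) + 40333)/(-3848 + 22338) = (40333 + sqrt(39630))/18490 = (40333 + sqrt(39630))*(1/18490) = 40333/18490 + sqrt(39630)/18490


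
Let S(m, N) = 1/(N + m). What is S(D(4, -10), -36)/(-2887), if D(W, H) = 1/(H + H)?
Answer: 20/2081527 ≈ 9.6083e-6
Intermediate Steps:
D(W, H) = 1/(2*H)
S(D(4, -10), -36)/(-2887) = 1/(-36 + (½)/(-10)*(-2887)) = -1/2887/(-36 + (½)*(-⅒)) = -1/2887/(-36 - 1/20) = -1/2887/(-721/20) = -20/721*(-1/2887) = 20/2081527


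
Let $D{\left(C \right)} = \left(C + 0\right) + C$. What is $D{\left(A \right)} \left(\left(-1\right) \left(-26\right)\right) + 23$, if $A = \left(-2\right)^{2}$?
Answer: $231$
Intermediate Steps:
$A = 4$
$D{\left(C \right)} = 2 C$ ($D{\left(C \right)} = C + C = 2 C$)
$D{\left(A \right)} \left(\left(-1\right) \left(-26\right)\right) + 23 = 2 \cdot 4 \left(\left(-1\right) \left(-26\right)\right) + 23 = 8 \cdot 26 + 23 = 208 + 23 = 231$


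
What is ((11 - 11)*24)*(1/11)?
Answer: 0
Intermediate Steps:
((11 - 11)*24)*(1/11) = (0*24)*(1*(1/11)) = 0*(1/11) = 0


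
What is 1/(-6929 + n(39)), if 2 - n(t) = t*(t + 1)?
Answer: -1/8487 ≈ -0.00011783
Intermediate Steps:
n(t) = 2 - t*(1 + t) (n(t) = 2 - t*(t + 1) = 2 - t*(1 + t))
1/(-6929 + n(39)) = 1/(-6929 + (2 - 1*39 - 1*39²)) = 1/(-6929 + (2 - 39 - 1*1521)) = 1/(-6929 + (2 - 39 - 1521)) = 1/(-6929 - 1558) = 1/(-8487) = -1/8487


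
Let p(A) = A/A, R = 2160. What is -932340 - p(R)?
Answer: -932341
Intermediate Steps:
p(A) = 1
-932340 - p(R) = -932340 - 1*1 = -932340 - 1 = -932341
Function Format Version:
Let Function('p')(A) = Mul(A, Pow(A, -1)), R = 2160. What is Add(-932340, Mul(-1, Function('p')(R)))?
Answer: -932341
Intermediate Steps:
Function('p')(A) = 1
Add(-932340, Mul(-1, Function('p')(R))) = Add(-932340, Mul(-1, 1)) = Add(-932340, -1) = -932341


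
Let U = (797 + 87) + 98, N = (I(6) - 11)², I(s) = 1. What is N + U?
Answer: 1082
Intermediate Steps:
N = 100 (N = (1 - 11)² = (-10)² = 100)
U = 982 (U = 884 + 98 = 982)
N + U = 100 + 982 = 1082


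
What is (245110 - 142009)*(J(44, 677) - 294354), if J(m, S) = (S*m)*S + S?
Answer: 2048905449699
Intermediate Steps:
J(m, S) = S + m*S² (J(m, S) = m*S² + S = S + m*S²)
(245110 - 142009)*(J(44, 677) - 294354) = (245110 - 142009)*(677*(1 + 677*44) - 294354) = 103101*(677*(1 + 29788) - 294354) = 103101*(677*29789 - 294354) = 103101*(20167153 - 294354) = 103101*19872799 = 2048905449699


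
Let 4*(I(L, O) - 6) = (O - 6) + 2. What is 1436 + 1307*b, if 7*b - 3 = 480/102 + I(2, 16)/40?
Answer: 13884011/4760 ≈ 2916.8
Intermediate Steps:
I(L, O) = 5 + O/4 (I(L, O) = 6 + ((O - 6) + 2)/4 = 6 + ((-6 + O) + 2)/4 = 6 + (-4 + O)/4 = 6 + (-1 + O/4) = 5 + O/4)
b = 5393/4760 (b = 3/7 + (480/102 + (5 + (¼)*16)/40)/7 = 3/7 + (480*(1/102) + (5 + 4)*(1/40))/7 = 3/7 + (80/17 + 9*(1/40))/7 = 3/7 + (80/17 + 9/40)/7 = 3/7 + (⅐)*(3353/680) = 3/7 + 479/680 = 5393/4760 ≈ 1.1330)
1436 + 1307*b = 1436 + 1307*(5393/4760) = 1436 + 7048651/4760 = 13884011/4760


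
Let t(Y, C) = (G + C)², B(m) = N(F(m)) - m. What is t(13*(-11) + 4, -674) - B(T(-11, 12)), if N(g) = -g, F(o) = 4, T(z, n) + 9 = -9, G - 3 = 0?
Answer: 450227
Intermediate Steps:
G = 3 (G = 3 + 0 = 3)
T(z, n) = -18 (T(z, n) = -9 - 9 = -18)
B(m) = -4 - m (B(m) = -1*4 - m = -4 - m)
t(Y, C) = (3 + C)²
t(13*(-11) + 4, -674) - B(T(-11, 12)) = (3 - 674)² - (-4 - 1*(-18)) = (-671)² - (-4 + 18) = 450241 - 1*14 = 450241 - 14 = 450227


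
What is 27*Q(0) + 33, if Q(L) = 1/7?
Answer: 258/7 ≈ 36.857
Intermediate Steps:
Q(L) = 1/7
27*Q(0) + 33 = 27*(1/7) + 33 = 27/7 + 33 = 258/7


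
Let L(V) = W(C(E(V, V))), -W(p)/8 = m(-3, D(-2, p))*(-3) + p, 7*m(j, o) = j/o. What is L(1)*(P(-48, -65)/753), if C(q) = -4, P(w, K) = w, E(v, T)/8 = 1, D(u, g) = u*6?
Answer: -3680/1757 ≈ -2.0945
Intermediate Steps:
D(u, g) = 6*u
E(v, T) = 8 (E(v, T) = 8*1 = 8)
m(j, o) = j/(7*o) (m(j, o) = (j/o)/7 = j/(7*o))
W(p) = 6/7 - 8*p (W(p) = -8*(((⅐)*(-3)/(6*(-2)))*(-3) + p) = -8*(((⅐)*(-3)/(-12))*(-3) + p) = -8*(((⅐)*(-3)*(-1/12))*(-3) + p) = -8*((1/28)*(-3) + p) = -8*(-3/28 + p) = 6/7 - 8*p)
L(V) = 230/7 (L(V) = 6/7 - 8*(-4) = 6/7 + 32 = 230/7)
L(1)*(P(-48, -65)/753) = 230*(-48/753)/7 = 230*(-48*1/753)/7 = (230/7)*(-16/251) = -3680/1757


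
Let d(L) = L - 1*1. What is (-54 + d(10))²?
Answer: 2025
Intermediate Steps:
d(L) = -1 + L (d(L) = L - 1 = -1 + L)
(-54 + d(10))² = (-54 + (-1 + 10))² = (-54 + 9)² = (-45)² = 2025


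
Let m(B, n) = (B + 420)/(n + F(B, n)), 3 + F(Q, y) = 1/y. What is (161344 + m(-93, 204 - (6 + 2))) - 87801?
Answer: 2782122239/37829 ≈ 73545.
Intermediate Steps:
F(Q, y) = -3 + 1/y
m(B, n) = (420 + B)/(-3 + n + 1/n) (m(B, n) = (B + 420)/(n + (-3 + 1/n)) = (420 + B)/(-3 + n + 1/n))
(161344 + m(-93, 204 - (6 + 2))) - 87801 = (161344 + (204 - (6 + 2))*(420 - 93)/(1 + (204 - (6 + 2))*(-3 + (204 - (6 + 2))))) - 87801 = (161344 + (204 - 8)*327/(1 + (204 - 8)*(-3 + (204 - 8)))) - 87801 = (161344 + 196*327/(1 + 196*(-3 + 196))) - 87801 = (161344 + 196*327/(1 + 196*193)) - 87801 = (161344 + 196*327/(1 + 37828)) - 87801 = (161344 + 196*327/37829) - 87801 = (161344 + 196*(1/37829)*327) - 87801 = (161344 + 64092/37829) - 87801 = 6103546268/37829 - 87801 = 2782122239/37829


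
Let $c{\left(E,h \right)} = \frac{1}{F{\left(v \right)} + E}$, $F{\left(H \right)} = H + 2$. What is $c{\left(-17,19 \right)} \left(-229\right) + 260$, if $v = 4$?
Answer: $\frac{3089}{11} \approx 280.82$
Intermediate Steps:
$F{\left(H \right)} = 2 + H$
$c{\left(E,h \right)} = \frac{1}{6 + E}$ ($c{\left(E,h \right)} = \frac{1}{\left(2 + 4\right) + E} = \frac{1}{6 + E}$)
$c{\left(-17,19 \right)} \left(-229\right) + 260 = \frac{1}{6 - 17} \left(-229\right) + 260 = \frac{1}{-11} \left(-229\right) + 260 = \left(- \frac{1}{11}\right) \left(-229\right) + 260 = \frac{229}{11} + 260 = \frac{3089}{11}$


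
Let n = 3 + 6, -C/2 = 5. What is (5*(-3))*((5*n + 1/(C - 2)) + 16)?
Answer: -3655/4 ≈ -913.75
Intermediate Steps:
C = -10 (C = -2*5 = -10)
n = 9
(5*(-3))*((5*n + 1/(C - 2)) + 16) = (5*(-3))*((5*9 + 1/(-10 - 2)) + 16) = -15*((45 + 1/(-12)) + 16) = -15*((45 - 1/12) + 16) = -15*(539/12 + 16) = -15*731/12 = -3655/4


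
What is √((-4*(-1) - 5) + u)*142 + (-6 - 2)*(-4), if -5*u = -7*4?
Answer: 32 + 142*√115/5 ≈ 336.56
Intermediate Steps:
u = 28/5 (u = -(-7)*4/5 = -⅕*(-28) = 28/5 ≈ 5.6000)
√((-4*(-1) - 5) + u)*142 + (-6 - 2)*(-4) = √((-4*(-1) - 5) + 28/5)*142 + (-6 - 2)*(-4) = √((4 - 5) + 28/5)*142 - 8*(-4) = √(-1 + 28/5)*142 + 32 = √(23/5)*142 + 32 = (√115/5)*142 + 32 = 142*√115/5 + 32 = 32 + 142*√115/5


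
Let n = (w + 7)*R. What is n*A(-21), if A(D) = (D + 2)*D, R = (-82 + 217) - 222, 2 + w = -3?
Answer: -69426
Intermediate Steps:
w = -5 (w = -2 - 3 = -5)
R = -87 (R = 135 - 222 = -87)
A(D) = D*(2 + D) (A(D) = (2 + D)*D = D*(2 + D))
n = -174 (n = (-5 + 7)*(-87) = 2*(-87) = -174)
n*A(-21) = -(-3654)*(2 - 21) = -(-3654)*(-19) = -174*399 = -69426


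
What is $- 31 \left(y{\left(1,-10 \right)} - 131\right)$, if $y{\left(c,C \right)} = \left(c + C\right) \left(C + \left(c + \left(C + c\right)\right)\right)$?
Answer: $-961$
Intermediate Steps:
$y{\left(c,C \right)} = \left(C + c\right) \left(2 C + 2 c\right)$ ($y{\left(c,C \right)} = \left(C + c\right) \left(C + \left(C + 2 c\right)\right) = \left(C + c\right) \left(2 C + 2 c\right)$)
$- 31 \left(y{\left(1,-10 \right)} - 131\right) = - 31 \left(\left(2 \left(-10\right)^{2} + 2 \cdot 1^{2} + 4 \left(-10\right) 1\right) - 131\right) = - 31 \left(\left(2 \cdot 100 + 2 \cdot 1 - 40\right) - 131\right) = - 31 \left(\left(200 + 2 - 40\right) - 131\right) = - 31 \left(162 - 131\right) = \left(-31\right) 31 = -961$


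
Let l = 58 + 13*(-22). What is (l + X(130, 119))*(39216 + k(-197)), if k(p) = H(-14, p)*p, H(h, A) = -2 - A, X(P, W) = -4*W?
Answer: -563904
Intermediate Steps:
l = -228 (l = 58 - 286 = -228)
k(p) = p*(-2 - p) (k(p) = (-2 - p)*p = p*(-2 - p))
(l + X(130, 119))*(39216 + k(-197)) = (-228 - 4*119)*(39216 - 1*(-197)*(2 - 197)) = (-228 - 476)*(39216 - 1*(-197)*(-195)) = -704*(39216 - 38415) = -704*801 = -563904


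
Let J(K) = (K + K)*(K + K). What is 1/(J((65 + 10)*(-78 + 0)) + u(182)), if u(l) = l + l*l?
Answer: 1/136923306 ≈ 7.3034e-9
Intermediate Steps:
J(K) = 4*K² (J(K) = (2*K)*(2*K) = 4*K²)
u(l) = l + l²
1/(J((65 + 10)*(-78 + 0)) + u(182)) = 1/(4*((65 + 10)*(-78 + 0))² + 182*(1 + 182)) = 1/(4*(75*(-78))² + 182*183) = 1/(4*(-5850)² + 33306) = 1/(4*34222500 + 33306) = 1/(136890000 + 33306) = 1/136923306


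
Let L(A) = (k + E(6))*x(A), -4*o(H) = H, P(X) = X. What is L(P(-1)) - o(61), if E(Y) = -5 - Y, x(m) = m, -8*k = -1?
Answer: 209/8 ≈ 26.125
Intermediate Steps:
k = ⅛ (k = -⅛*(-1) = ⅛ ≈ 0.12500)
o(H) = -H/4
L(A) = -87*A/8 (L(A) = (⅛ + (-5 - 1*6))*A = (⅛ + (-5 - 6))*A = (⅛ - 11)*A = -87*A/8)
L(P(-1)) - o(61) = -87/8*(-1) - (-1)*61/4 = 87/8 - 1*(-61/4) = 87/8 + 61/4 = 209/8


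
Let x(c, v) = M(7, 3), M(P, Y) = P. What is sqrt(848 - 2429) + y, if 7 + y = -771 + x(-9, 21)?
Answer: -771 + I*sqrt(1581) ≈ -771.0 + 39.762*I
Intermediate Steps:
x(c, v) = 7
y = -771 (y = -7 + (-771 + 7) = -7 - 764 = -771)
sqrt(848 - 2429) + y = sqrt(848 - 2429) - 771 = sqrt(-1581) - 771 = I*sqrt(1581) - 771 = -771 + I*sqrt(1581)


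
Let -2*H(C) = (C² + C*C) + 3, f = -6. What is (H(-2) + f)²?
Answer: 529/4 ≈ 132.25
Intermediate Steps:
H(C) = -3/2 - C² (H(C) = -((C² + C*C) + 3)/2 = -((C² + C²) + 3)/2 = -(2*C² + 3)/2 = -(3 + 2*C²)/2 = -3/2 - C²)
(H(-2) + f)² = ((-3/2 - 1*(-2)²) - 6)² = ((-3/2 - 1*4) - 6)² = ((-3/2 - 4) - 6)² = (-11/2 - 6)² = (-23/2)² = 529/4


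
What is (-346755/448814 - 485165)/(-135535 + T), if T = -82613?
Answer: 31107027295/13986839496 ≈ 2.2240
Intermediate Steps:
(-346755/448814 - 485165)/(-135535 + T) = (-346755/448814 - 485165)/(-135535 - 82613) = (-346755*1/448814 - 485165)/(-218148) = (-346755/448814 - 485165)*(-1/218148) = -217749191065/448814*(-1/218148) = 31107027295/13986839496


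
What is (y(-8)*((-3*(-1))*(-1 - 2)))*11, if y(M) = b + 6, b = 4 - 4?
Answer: -594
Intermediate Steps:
b = 0
y(M) = 6 (y(M) = 0 + 6 = 6)
(y(-8)*((-3*(-1))*(-1 - 2)))*11 = (6*((-3*(-1))*(-1 - 2)))*11 = (6*(3*(-3)))*11 = (6*(-9))*11 = -54*11 = -594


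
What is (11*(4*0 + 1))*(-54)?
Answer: -594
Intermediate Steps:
(11*(4*0 + 1))*(-54) = (11*(0 + 1))*(-54) = (11*1)*(-54) = 11*(-54) = -594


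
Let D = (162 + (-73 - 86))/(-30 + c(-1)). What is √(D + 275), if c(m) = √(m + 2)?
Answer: 2*√57797/29 ≈ 16.580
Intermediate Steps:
c(m) = √(2 + m)
D = -3/29 (D = (162 + (-73 - 86))/(-30 + √(2 - 1)) = (162 - 159)/(-30 + √1) = 3/(-30 + 1) = 3/(-29) = 3*(-1/29) = -3/29 ≈ -0.10345)
√(D + 275) = √(-3/29 + 275) = √(7972/29) = 2*√57797/29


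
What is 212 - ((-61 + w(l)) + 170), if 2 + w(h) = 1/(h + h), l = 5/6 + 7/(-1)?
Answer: 3888/37 ≈ 105.08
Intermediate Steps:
l = -37/6 (l = 5*(1/6) + 7*(-1) = 5/6 - 7 = -37/6 ≈ -6.1667)
w(h) = -2 + 1/(2*h) (w(h) = -2 + 1/(h + h) = -2 + 1/(2*h))
212 - ((-61 + w(l)) + 170) = 212 - ((-61 + (-2 + 1/(2*(-37/6)))) + 170) = 212 - ((-61 + (-2 + (1/2)*(-6/37))) + 170) = 212 - ((-61 + (-2 - 3/37)) + 170) = 212 - ((-61 - 77/37) + 170) = 212 - (-2334/37 + 170) = 212 - 1*3956/37 = 212 - 3956/37 = 3888/37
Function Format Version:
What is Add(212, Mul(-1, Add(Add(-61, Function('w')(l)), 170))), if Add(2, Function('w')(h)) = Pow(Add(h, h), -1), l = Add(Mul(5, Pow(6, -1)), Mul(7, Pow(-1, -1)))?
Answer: Rational(3888, 37) ≈ 105.08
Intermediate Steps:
l = Rational(-37, 6) (l = Add(Mul(5, Rational(1, 6)), Mul(7, -1)) = Add(Rational(5, 6), -7) = Rational(-37, 6) ≈ -6.1667)
Function('w')(h) = Add(-2, Mul(Rational(1, 2), Pow(h, -1))) (Function('w')(h) = Add(-2, Pow(Add(h, h), -1)) = Add(-2, Pow(Mul(2, h), -1)) = Add(-2, Mul(Rational(1, 2), Pow(h, -1))))
Add(212, Mul(-1, Add(Add(-61, Function('w')(l)), 170))) = Add(212, Mul(-1, Add(Add(-61, Add(-2, Mul(Rational(1, 2), Pow(Rational(-37, 6), -1)))), 170))) = Add(212, Mul(-1, Add(Add(-61, Add(-2, Mul(Rational(1, 2), Rational(-6, 37)))), 170))) = Add(212, Mul(-1, Add(Add(-61, Add(-2, Rational(-3, 37))), 170))) = Add(212, Mul(-1, Add(Add(-61, Rational(-77, 37)), 170))) = Add(212, Mul(-1, Add(Rational(-2334, 37), 170))) = Add(212, Mul(-1, Rational(3956, 37))) = Add(212, Rational(-3956, 37)) = Rational(3888, 37)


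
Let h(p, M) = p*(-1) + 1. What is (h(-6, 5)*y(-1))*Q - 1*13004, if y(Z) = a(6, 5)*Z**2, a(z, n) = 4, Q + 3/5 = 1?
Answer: -64964/5 ≈ -12993.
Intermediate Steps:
Q = 2/5 (Q = -3/5 + 1 = 2/5 ≈ 0.40000)
h(p, M) = 1 - p (h(p, M) = -p + 1 = 1 - p)
y(Z) = 4*Z**2
(h(-6, 5)*y(-1))*Q - 1*13004 = ((1 - 1*(-6))*(4*(-1)**2))*(2/5) - 1*13004 = ((1 + 6)*(4*1))*(2/5) - 13004 = (7*4)*(2/5) - 13004 = 28*(2/5) - 13004 = 56/5 - 13004 = -64964/5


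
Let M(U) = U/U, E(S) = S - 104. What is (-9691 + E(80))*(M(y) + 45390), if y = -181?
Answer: -440973565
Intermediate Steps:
E(S) = -104 + S
M(U) = 1
(-9691 + E(80))*(M(y) + 45390) = (-9691 + (-104 + 80))*(1 + 45390) = (-9691 - 24)*45391 = -9715*45391 = -440973565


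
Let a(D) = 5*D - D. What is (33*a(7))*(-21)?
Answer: -19404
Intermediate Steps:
a(D) = 4*D
(33*a(7))*(-21) = (33*(4*7))*(-21) = (33*28)*(-21) = 924*(-21) = -19404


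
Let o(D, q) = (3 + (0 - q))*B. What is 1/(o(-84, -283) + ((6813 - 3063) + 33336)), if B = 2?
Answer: 1/37658 ≈ 2.6555e-5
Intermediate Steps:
o(D, q) = 6 - 2*q (o(D, q) = (3 + (0 - q))*2 = (3 - q)*2 = 6 - 2*q)
1/(o(-84, -283) + ((6813 - 3063) + 33336)) = 1/((6 - 2*(-283)) + ((6813 - 3063) + 33336)) = 1/((6 + 566) + (3750 + 33336)) = 1/(572 + 37086) = 1/37658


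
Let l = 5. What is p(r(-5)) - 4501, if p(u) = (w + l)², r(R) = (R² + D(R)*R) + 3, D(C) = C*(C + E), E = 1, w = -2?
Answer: -4492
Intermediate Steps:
D(C) = C*(1 + C) (D(C) = C*(C + 1) = C*(1 + C))
r(R) = 3 + R² + R²*(1 + R) (r(R) = (R² + (R*(1 + R))*R) + 3 = (R² + R²*(1 + R)) + 3 = 3 + R² + R²*(1 + R))
p(u) = 9 (p(u) = (-2 + 5)² = 3² = 9)
p(r(-5)) - 4501 = 9 - 4501 = -4492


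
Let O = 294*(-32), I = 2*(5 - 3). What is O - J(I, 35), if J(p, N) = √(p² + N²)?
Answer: -9408 - √1241 ≈ -9443.2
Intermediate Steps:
I = 4 (I = 2*2 = 4)
J(p, N) = √(N² + p²)
O = -9408
O - J(I, 35) = -9408 - √(35² + 4²) = -9408 - √(1225 + 16) = -9408 - √1241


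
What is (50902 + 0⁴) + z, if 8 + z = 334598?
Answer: 385492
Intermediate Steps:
z = 334590 (z = -8 + 334598 = 334590)
(50902 + 0⁴) + z = (50902 + 0⁴) + 334590 = (50902 + 0) + 334590 = 50902 + 334590 = 385492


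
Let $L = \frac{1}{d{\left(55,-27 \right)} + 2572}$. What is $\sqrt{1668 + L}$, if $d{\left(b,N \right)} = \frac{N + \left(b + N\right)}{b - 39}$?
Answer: $\frac{2 \sqrt{706218608165}}{41153} \approx 40.841$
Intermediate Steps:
$d{\left(b,N \right)} = \frac{b + 2 N}{-39 + b}$ ($d{\left(b,N \right)} = \frac{N + \left(N + b\right)}{-39 + b} = \frac{b + 2 N}{-39 + b}$)
$L = \frac{16}{41153}$ ($L = \frac{1}{\frac{55 + 2 \left(-27\right)}{-39 + 55} + 2572} = \frac{1}{\frac{55 - 54}{16} + 2572} = \frac{1}{\frac{1}{16} \cdot 1 + 2572} = \frac{1}{\frac{1}{16} + 2572} = \frac{1}{\frac{41153}{16}} = \frac{16}{41153} \approx 0.00038879$)
$\sqrt{1668 + L} = \sqrt{1668 + \frac{16}{41153}} = \sqrt{\frac{68643220}{41153}} = \frac{2 \sqrt{706218608165}}{41153}$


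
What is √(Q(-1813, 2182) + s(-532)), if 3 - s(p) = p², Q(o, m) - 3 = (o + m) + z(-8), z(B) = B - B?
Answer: I*√282649 ≈ 531.65*I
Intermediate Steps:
z(B) = 0
Q(o, m) = 3 + m + o (Q(o, m) = 3 + ((o + m) + 0) = 3 + ((m + o) + 0) = 3 + (m + o) = 3 + m + o)
s(p) = 3 - p²
√(Q(-1813, 2182) + s(-532)) = √((3 + 2182 - 1813) + (3 - 1*(-532)²)) = √(372 + (3 - 1*283024)) = √(372 + (3 - 283024)) = √(372 - 283021) = √(-282649) = I*√282649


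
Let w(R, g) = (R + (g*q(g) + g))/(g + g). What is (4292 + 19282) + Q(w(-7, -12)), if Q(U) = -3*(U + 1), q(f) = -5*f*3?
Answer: 186389/8 ≈ 23299.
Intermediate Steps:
q(f) = -15*f
w(R, g) = (R + g - 15*g**2)/(2*g) (w(R, g) = (R + (g*(-15*g) + g))/(g + g) = (R + (-15*g**2 + g))/((2*g)) = (R + (g - 15*g**2))*(1/(2*g)) = (R + g - 15*g**2)*(1/(2*g)) = (R + g - 15*g**2)/(2*g))
Q(U) = -3 - 3*U (Q(U) = -3*(1 + U) = -3 - 3*U)
(4292 + 19282) + Q(w(-7, -12)) = (4292 + 19282) + (-3 - 3*(-7 - 1*(-12)*(-1 + 15*(-12)))/(2*(-12))) = 23574 + (-3 - 3*(-1)*(-7 - 1*(-12)*(-1 - 180))/(2*12)) = 23574 + (-3 - 3*(-1)*(-7 - 1*(-12)*(-181))/(2*12)) = 23574 + (-3 - 3*(-1)*(-7 - 2172)/(2*12)) = 23574 + (-3 - 3*(-1)*(-2179)/(2*12)) = 23574 + (-3 - 3*2179/24) = 23574 + (-3 - 2179/8) = 23574 - 2203/8 = 186389/8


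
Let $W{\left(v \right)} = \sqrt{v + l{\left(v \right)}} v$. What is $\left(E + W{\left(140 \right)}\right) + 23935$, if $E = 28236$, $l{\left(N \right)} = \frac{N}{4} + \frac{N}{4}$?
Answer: $52171 + 140 \sqrt{210} \approx 54200.0$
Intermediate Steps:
$l{\left(N \right)} = \frac{N}{2}$ ($l{\left(N \right)} = N \frac{1}{4} + N \frac{1}{4} = \frac{N}{4} + \frac{N}{4} = \frac{N}{2}$)
$W{\left(v \right)} = \frac{\sqrt{6} v^{\frac{3}{2}}}{2}$ ($W{\left(v \right)} = \sqrt{v + \frac{v}{2}} v = \sqrt{\frac{3 v}{2}} v = \frac{\sqrt{6} \sqrt{v}}{2} v = \frac{\sqrt{6} v^{\frac{3}{2}}}{2}$)
$\left(E + W{\left(140 \right)}\right) + 23935 = \left(28236 + \frac{\sqrt{6} \cdot 140^{\frac{3}{2}}}{2}\right) + 23935 = \left(28236 + \frac{\sqrt{6} \cdot 280 \sqrt{35}}{2}\right) + 23935 = \left(28236 + 140 \sqrt{210}\right) + 23935 = 52171 + 140 \sqrt{210}$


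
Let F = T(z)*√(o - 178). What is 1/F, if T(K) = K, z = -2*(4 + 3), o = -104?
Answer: I*√282/3948 ≈ 0.0042535*I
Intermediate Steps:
z = -14 (z = -2*7 = -14)
F = -14*I*√282 (F = -14*√(-104 - 178) = -14*I*√282 ≈ -235.1*I)
1/F = 1/(-14*I*√282) = I*√282/3948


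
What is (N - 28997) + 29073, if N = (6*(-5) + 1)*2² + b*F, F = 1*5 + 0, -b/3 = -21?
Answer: 275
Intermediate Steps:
b = 63 (b = -3*(-21) = 63)
F = 5 (F = 5 + 0 = 5)
N = 199 (N = (6*(-5) + 1)*2² + 63*5 = (-30 + 1)*4 + 315 = -29*4 + 315 = -116 + 315 = 199)
(N - 28997) + 29073 = (199 - 28997) + 29073 = -28798 + 29073 = 275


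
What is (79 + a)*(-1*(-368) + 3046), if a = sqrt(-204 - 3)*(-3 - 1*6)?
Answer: 269706 - 92178*I*sqrt(23) ≈ 2.6971e+5 - 4.4207e+5*I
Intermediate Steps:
a = -27*I*sqrt(23) (a = sqrt(-207)*(-3 - 6) = (3*I*sqrt(23))*(-9) = -27*I*sqrt(23) ≈ -129.49*I)
(79 + a)*(-1*(-368) + 3046) = (79 - 27*I*sqrt(23))*(-1*(-368) + 3046) = (79 - 27*I*sqrt(23))*(368 + 3046) = (79 - 27*I*sqrt(23))*3414 = 269706 - 92178*I*sqrt(23)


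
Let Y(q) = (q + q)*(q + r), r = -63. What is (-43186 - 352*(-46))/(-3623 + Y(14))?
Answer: 8998/1665 ≈ 5.4042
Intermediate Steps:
Y(q) = 2*q*(-63 + q) (Y(q) = (q + q)*(q - 63) = (2*q)*(-63 + q) = 2*q*(-63 + q))
(-43186 - 352*(-46))/(-3623 + Y(14)) = (-43186 - 352*(-46))/(-3623 + 2*14*(-63 + 14)) = (-43186 + 16192)/(-3623 + 2*14*(-49)) = -26994/(-3623 - 1372) = -26994/(-4995) = -26994*(-1/4995) = 8998/1665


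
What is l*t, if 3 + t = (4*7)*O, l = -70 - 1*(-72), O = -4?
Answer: -230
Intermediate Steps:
l = 2 (l = -70 + 72 = 2)
t = -115 (t = -3 + (4*7)*(-4) = -3 + 28*(-4) = -3 - 112 = -115)
l*t = 2*(-115) = -230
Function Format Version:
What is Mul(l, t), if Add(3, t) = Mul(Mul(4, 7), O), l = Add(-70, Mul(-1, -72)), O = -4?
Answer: -230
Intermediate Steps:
l = 2 (l = Add(-70, 72) = 2)
t = -115 (t = Add(-3, Mul(Mul(4, 7), -4)) = Add(-3, Mul(28, -4)) = Add(-3, -112) = -115)
Mul(l, t) = Mul(2, -115) = -230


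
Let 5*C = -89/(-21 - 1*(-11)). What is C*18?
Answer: 801/25 ≈ 32.040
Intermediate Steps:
C = 89/50 (C = (-89/(-21 - 1*(-11)))/5 = (-89/(-21 + 11))/5 = (-89/(-10))/5 = (-89*(-⅒))/5 = (⅕)*(89/10) = 89/50 ≈ 1.7800)
C*18 = (89/50)*18 = 801/25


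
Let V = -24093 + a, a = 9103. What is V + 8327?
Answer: -6663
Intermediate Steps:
V = -14990 (V = -24093 + 9103 = -14990)
V + 8327 = -14990 + 8327 = -6663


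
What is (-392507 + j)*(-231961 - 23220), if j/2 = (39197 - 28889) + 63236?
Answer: 62626265839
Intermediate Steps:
j = 147088 (j = 2*((39197 - 28889) + 63236) = 2*(10308 + 63236) = 2*73544 = 147088)
(-392507 + j)*(-231961 - 23220) = (-392507 + 147088)*(-231961 - 23220) = -245419*(-255181) = 62626265839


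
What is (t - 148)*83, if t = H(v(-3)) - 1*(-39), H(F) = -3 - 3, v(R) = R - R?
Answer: -9545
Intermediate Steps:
v(R) = 0
H(F) = -6
t = 33 (t = -6 - 1*(-39) = -6 + 39 = 33)
(t - 148)*83 = (33 - 148)*83 = -115*83 = -9545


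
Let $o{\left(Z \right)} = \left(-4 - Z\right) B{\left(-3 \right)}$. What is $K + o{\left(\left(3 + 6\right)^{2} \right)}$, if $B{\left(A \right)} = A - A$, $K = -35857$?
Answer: $-35857$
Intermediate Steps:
$B{\left(A \right)} = 0$
$o{\left(Z \right)} = 0$ ($o{\left(Z \right)} = \left(-4 - Z\right) 0 = 0$)
$K + o{\left(\left(3 + 6\right)^{2} \right)} = -35857 + 0 = -35857$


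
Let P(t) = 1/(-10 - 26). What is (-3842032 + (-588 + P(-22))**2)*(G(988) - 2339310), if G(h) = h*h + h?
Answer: 3086114318466079/648 ≈ 4.7625e+12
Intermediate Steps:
P(t) = -1/36 (P(t) = 1/(-36) = -1/36)
G(h) = h + h**2 (G(h) = h**2 + h = h + h**2)
(-3842032 + (-588 + P(-22))**2)*(G(988) - 2339310) = (-3842032 + (-588 - 1/36)**2)*(988*(1 + 988) - 2339310) = (-3842032 + (-21169/36)**2)*(988*989 - 2339310) = (-3842032 + 448126561/1296)*(977132 - 2339310) = -4531146911/1296*(-1362178) = 3086114318466079/648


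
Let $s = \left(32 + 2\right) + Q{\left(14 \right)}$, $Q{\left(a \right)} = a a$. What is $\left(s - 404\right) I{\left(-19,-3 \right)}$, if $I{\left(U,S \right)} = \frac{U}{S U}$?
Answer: $58$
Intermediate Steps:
$Q{\left(a \right)} = a^{2}$
$I{\left(U,S \right)} = \frac{1}{S}$ ($I{\left(U,S \right)} = U \frac{1}{S U} = \frac{1}{S}$)
$s = 230$ ($s = \left(32 + 2\right) + 14^{2} = 34 + 196 = 230$)
$\left(s - 404\right) I{\left(-19,-3 \right)} = \frac{230 - 404}{-3} = \left(-174\right) \left(- \frac{1}{3}\right) = 58$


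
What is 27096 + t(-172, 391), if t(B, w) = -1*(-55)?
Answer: 27151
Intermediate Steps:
t(B, w) = 55
27096 + t(-172, 391) = 27096 + 55 = 27151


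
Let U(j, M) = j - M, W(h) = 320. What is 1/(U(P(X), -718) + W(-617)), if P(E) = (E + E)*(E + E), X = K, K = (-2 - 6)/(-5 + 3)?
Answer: 1/1102 ≈ 0.00090744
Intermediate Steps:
K = 4 (K = -8/(-2) = -8*(-½) = 4)
X = 4
P(E) = 4*E² (P(E) = (2*E)*(2*E) = 4*E²)
1/(U(P(X), -718) + W(-617)) = 1/((4*4² - 1*(-718)) + 320) = 1/((4*16 + 718) + 320) = 1/((64 + 718) + 320) = 1/(782 + 320) = 1/1102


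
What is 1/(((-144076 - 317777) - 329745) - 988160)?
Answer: -1/1779758 ≈ -5.6187e-7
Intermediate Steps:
1/(((-144076 - 317777) - 329745) - 988160) = 1/((-461853 - 329745) - 988160) = 1/(-791598 - 988160) = 1/(-1779758) = -1/1779758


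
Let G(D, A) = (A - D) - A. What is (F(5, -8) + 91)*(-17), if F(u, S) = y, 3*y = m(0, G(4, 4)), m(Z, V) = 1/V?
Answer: -18547/12 ≈ -1545.6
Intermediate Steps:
G(D, A) = -D
y = -1/12 (y = 1/(3*((-1*4))) = (⅓)/(-4) = (⅓)*(-¼) = -1/12 ≈ -0.083333)
F(u, S) = -1/12
(F(5, -8) + 91)*(-17) = (-1/12 + 91)*(-17) = (1091/12)*(-17) = -18547/12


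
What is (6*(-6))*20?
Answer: -720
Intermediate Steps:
(6*(-6))*20 = -36*20 = -720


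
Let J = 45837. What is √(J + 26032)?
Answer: √71869 ≈ 268.08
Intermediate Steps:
√(J + 26032) = √(45837 + 26032) = √71869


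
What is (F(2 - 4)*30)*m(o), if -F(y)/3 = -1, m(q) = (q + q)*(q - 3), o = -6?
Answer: 9720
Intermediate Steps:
m(q) = 2*q*(-3 + q) (m(q) = (2*q)*(-3 + q) = 2*q*(-3 + q))
F(y) = 3 (F(y) = -3*(-1) = 3)
(F(2 - 4)*30)*m(o) = (3*30)*(2*(-6)*(-3 - 6)) = 90*(2*(-6)*(-9)) = 90*108 = 9720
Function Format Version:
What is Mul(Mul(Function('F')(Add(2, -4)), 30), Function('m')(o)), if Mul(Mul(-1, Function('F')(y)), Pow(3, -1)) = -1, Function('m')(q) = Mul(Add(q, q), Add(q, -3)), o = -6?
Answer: 9720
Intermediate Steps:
Function('m')(q) = Mul(2, q, Add(-3, q)) (Function('m')(q) = Mul(Mul(2, q), Add(-3, q)) = Mul(2, q, Add(-3, q)))
Function('F')(y) = 3 (Function('F')(y) = Mul(-3, -1) = 3)
Mul(Mul(Function('F')(Add(2, -4)), 30), Function('m')(o)) = Mul(Mul(3, 30), Mul(2, -6, Add(-3, -6))) = Mul(90, Mul(2, -6, -9)) = Mul(90, 108) = 9720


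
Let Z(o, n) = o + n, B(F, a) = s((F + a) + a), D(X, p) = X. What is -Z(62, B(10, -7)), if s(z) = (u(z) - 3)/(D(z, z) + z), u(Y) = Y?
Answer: -503/8 ≈ -62.875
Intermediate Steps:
s(z) = (-3 + z)/(2*z) (s(z) = (z - 3)/(z + z) = (-3 + z)/((2*z)) = (-3 + z)*(1/(2*z)) = (-3 + z)/(2*z))
B(F, a) = (-3 + F + 2*a)/(2*(F + 2*a)) (B(F, a) = (-3 + ((F + a) + a))/(2*((F + a) + a)) = (-3 + (F + 2*a))/(2*(F + 2*a)) = (-3 + F + 2*a)/(2*(F + 2*a)))
Z(o, n) = n + o
-Z(62, B(10, -7)) = -((-3 + 10 + 2*(-7))/(2*(10 + 2*(-7))) + 62) = -((-3 + 10 - 14)/(2*(10 - 14)) + 62) = -((½)*(-7)/(-4) + 62) = -((½)*(-¼)*(-7) + 62) = -(7/8 + 62) = -1*503/8 = -503/8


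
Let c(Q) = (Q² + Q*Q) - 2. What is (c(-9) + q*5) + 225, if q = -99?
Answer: -110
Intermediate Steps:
c(Q) = -2 + 2*Q² (c(Q) = (Q² + Q²) - 2 = 2*Q² - 2 = -2 + 2*Q²)
(c(-9) + q*5) + 225 = ((-2 + 2*(-9)²) - 99*5) + 225 = ((-2 + 2*81) - 495) + 225 = ((-2 + 162) - 495) + 225 = (160 - 495) + 225 = -335 + 225 = -110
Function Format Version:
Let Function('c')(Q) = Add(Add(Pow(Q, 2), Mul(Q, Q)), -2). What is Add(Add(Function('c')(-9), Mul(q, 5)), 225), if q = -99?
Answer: -110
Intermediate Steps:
Function('c')(Q) = Add(-2, Mul(2, Pow(Q, 2))) (Function('c')(Q) = Add(Add(Pow(Q, 2), Pow(Q, 2)), -2) = Add(Mul(2, Pow(Q, 2)), -2) = Add(-2, Mul(2, Pow(Q, 2))))
Add(Add(Function('c')(-9), Mul(q, 5)), 225) = Add(Add(Add(-2, Mul(2, Pow(-9, 2))), Mul(-99, 5)), 225) = Add(Add(Add(-2, Mul(2, 81)), -495), 225) = Add(Add(Add(-2, 162), -495), 225) = Add(Add(160, -495), 225) = Add(-335, 225) = -110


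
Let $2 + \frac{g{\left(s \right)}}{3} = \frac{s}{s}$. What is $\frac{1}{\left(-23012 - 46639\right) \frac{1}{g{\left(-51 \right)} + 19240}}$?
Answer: $- \frac{19237}{69651} \approx -0.27619$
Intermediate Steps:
$g{\left(s \right)} = -3$ ($g{\left(s \right)} = -6 + 3 \frac{s}{s} = -6 + 3 \cdot 1 = -6 + 3 = -3$)
$\frac{1}{\left(-23012 - 46639\right) \frac{1}{g{\left(-51 \right)} + 19240}} = \frac{1}{\left(-23012 - 46639\right) \frac{1}{-3 + 19240}} = \frac{1}{\left(-69651\right) \frac{1}{19237}} = \frac{1}{- \frac{69651}{19237}} = - \frac{19237}{69651}$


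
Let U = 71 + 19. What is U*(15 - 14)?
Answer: 90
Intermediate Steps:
U = 90
U*(15 - 14) = 90*(15 - 14) = 90*1 = 90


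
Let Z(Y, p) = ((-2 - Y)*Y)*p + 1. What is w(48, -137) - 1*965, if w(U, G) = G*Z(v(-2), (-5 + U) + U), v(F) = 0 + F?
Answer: -1102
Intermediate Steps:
v(F) = F
Z(Y, p) = 1 + Y*p*(-2 - Y) (Z(Y, p) = (Y*(-2 - Y))*p + 1 = Y*p*(-2 - Y) + 1 = 1 + Y*p*(-2 - Y))
w(U, G) = G (w(U, G) = G*(1 - 1*((-5 + U) + U)*(-2)² - 2*(-2)*((-5 + U) + U)) = G*(1 - 1*(-5 + 2*U)*4 - 2*(-2)*(-5 + 2*U)) = G*(1 + (20 - 8*U) + (-20 + 8*U)) = G*1 = G)
w(48, -137) - 1*965 = -137 - 1*965 = -137 - 965 = -1102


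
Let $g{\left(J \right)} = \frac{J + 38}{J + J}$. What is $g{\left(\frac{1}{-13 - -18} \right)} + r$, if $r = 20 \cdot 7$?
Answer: $\frac{471}{2} \approx 235.5$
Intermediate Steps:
$r = 140$
$g{\left(J \right)} = \frac{38 + J}{2 J}$
$g{\left(\frac{1}{-13 - -18} \right)} + r = \frac{38 + \frac{1}{-13 - -18}}{2 \frac{1}{-13 - -18}} + 140 = \frac{38 + \frac{1}{-13 + 18}}{2 \frac{1}{-13 + 18}} + 140 = \frac{38 + \frac{1}{5}}{2 \cdot \frac{1}{5}} + 140 = \frac{\frac{1}{\frac{1}{5}} \left(38 + \frac{1}{5}\right)}{2} + 140 = \frac{1}{2} \cdot 5 \cdot \frac{191}{5} + 140 = \frac{191}{2} + 140 = \frac{471}{2}$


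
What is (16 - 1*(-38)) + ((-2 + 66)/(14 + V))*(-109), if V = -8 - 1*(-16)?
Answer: -2894/11 ≈ -263.09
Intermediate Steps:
V = 8 (V = -8 + 16 = 8)
(16 - 1*(-38)) + ((-2 + 66)/(14 + V))*(-109) = (16 - 1*(-38)) + ((-2 + 66)/(14 + 8))*(-109) = (16 + 38) + (64/22)*(-109) = 54 + (64*(1/22))*(-109) = 54 + (32/11)*(-109) = 54 - 3488/11 = -2894/11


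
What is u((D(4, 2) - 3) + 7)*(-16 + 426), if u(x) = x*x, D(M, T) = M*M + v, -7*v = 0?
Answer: 164000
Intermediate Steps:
v = 0 (v = -1/7*0 = 0)
D(M, T) = M**2 (D(M, T) = M*M + 0 = M**2 + 0 = M**2)
u(x) = x**2
u((D(4, 2) - 3) + 7)*(-16 + 426) = ((4**2 - 3) + 7)**2*(-16 + 426) = ((16 - 3) + 7)**2*410 = (13 + 7)**2*410 = 20**2*410 = 400*410 = 164000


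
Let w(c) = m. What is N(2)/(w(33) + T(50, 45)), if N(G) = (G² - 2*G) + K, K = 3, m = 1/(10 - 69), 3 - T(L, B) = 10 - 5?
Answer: -177/119 ≈ -1.4874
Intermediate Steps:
T(L, B) = -2 (T(L, B) = 3 - (10 - 5) = 3 - 1*5 = 3 - 5 = -2)
m = -1/59 (m = 1/(-59) = -1/59 ≈ -0.016949)
w(c) = -1/59
N(G) = 3 + G² - 2*G (N(G) = (G² - 2*G) + 3 = 3 + G² - 2*G)
N(2)/(w(33) + T(50, 45)) = (3 + 2² - 2*2)/(-1/59 - 2) = (3 + 4 - 4)/(-119/59) = 3*(-59/119) = -177/119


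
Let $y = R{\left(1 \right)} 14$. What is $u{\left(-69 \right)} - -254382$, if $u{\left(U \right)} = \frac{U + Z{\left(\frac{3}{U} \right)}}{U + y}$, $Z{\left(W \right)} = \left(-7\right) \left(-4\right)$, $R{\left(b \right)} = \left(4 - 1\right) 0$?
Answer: $\frac{17552399}{69} \approx 2.5438 \cdot 10^{5}$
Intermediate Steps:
$R{\left(b \right)} = 0$ ($R{\left(b \right)} = 3 \cdot 0 = 0$)
$Z{\left(W \right)} = 28$
$y = 0$ ($y = 0 \cdot 14 = 0$)
$u{\left(U \right)} = \frac{28 + U}{U}$ ($u{\left(U \right)} = \frac{U + 28}{U + 0} = \frac{28 + U}{U}$)
$u{\left(-69 \right)} - -254382 = \frac{28 - 69}{-69} - -254382 = \left(- \frac{1}{69}\right) \left(-41\right) + 254382 = \frac{41}{69} + 254382 = \frac{17552399}{69}$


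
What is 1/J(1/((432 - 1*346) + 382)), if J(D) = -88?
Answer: -1/88 ≈ -0.011364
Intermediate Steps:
1/J(1/((432 - 1*346) + 382)) = 1/(-88) = -1/88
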